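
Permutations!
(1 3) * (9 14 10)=(1 3)(9 14 10)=[0, 3, 2, 1, 4, 5, 6, 7, 8, 14, 9, 11, 12, 13, 10]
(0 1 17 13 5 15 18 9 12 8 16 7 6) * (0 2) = [1, 17, 0, 3, 4, 15, 2, 6, 16, 12, 10, 11, 8, 5, 14, 18, 7, 13, 9] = (0 1 17 13 5 15 18 9 12 8 16 7 6 2)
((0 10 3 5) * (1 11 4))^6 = ((0 10 3 5)(1 11 4))^6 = (11)(0 3)(5 10)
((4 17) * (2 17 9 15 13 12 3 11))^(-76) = (2 13 17 12 4 3 9 11 15)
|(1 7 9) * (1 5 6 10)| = 6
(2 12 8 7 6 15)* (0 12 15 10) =[12, 1, 15, 3, 4, 5, 10, 6, 7, 9, 0, 11, 8, 13, 14, 2] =(0 12 8 7 6 10)(2 15)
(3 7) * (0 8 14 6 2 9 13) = [8, 1, 9, 7, 4, 5, 2, 3, 14, 13, 10, 11, 12, 0, 6] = (0 8 14 6 2 9 13)(3 7)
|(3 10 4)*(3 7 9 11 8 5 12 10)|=8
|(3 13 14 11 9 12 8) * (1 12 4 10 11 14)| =|(14)(1 12 8 3 13)(4 10 11 9)| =20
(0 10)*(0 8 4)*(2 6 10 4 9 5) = (0 4)(2 6 10 8 9 5) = [4, 1, 6, 3, 0, 2, 10, 7, 9, 5, 8]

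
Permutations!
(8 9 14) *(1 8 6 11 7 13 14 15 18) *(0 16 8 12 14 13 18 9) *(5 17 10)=(0 16 8)(1 12 14 6 11 7 18)(5 17 10)(9 15)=[16, 12, 2, 3, 4, 17, 11, 18, 0, 15, 5, 7, 14, 13, 6, 9, 8, 10, 1]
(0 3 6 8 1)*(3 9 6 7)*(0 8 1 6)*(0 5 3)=(0 9 5 3 7)(1 8 6)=[9, 8, 2, 7, 4, 3, 1, 0, 6, 5]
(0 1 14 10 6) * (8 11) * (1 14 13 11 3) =[14, 13, 2, 1, 4, 5, 0, 7, 3, 9, 6, 8, 12, 11, 10] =(0 14 10 6)(1 13 11 8 3)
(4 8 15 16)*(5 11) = [0, 1, 2, 3, 8, 11, 6, 7, 15, 9, 10, 5, 12, 13, 14, 16, 4] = (4 8 15 16)(5 11)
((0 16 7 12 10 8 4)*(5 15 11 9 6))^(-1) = (0 4 8 10 12 7 16)(5 6 9 11 15)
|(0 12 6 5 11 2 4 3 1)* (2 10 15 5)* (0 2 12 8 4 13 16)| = |(0 8 4 3 1 2 13 16)(5 11 10 15)(6 12)| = 8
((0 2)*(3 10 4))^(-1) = ((0 2)(3 10 4))^(-1) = (0 2)(3 4 10)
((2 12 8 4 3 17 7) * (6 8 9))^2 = ((2 12 9 6 8 4 3 17 7))^2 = (2 9 8 3 7 12 6 4 17)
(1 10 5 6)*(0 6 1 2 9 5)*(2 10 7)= (0 6 10)(1 7 2 9 5)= [6, 7, 9, 3, 4, 1, 10, 2, 8, 5, 0]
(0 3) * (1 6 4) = [3, 6, 2, 0, 1, 5, 4] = (0 3)(1 6 4)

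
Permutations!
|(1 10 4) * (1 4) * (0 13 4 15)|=|(0 13 4 15)(1 10)|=4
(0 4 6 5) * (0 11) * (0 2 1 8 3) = [4, 8, 1, 0, 6, 11, 5, 7, 3, 9, 10, 2] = (0 4 6 5 11 2 1 8 3)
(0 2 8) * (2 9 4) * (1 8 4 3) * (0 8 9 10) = (0 10)(1 9 3)(2 4) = [10, 9, 4, 1, 2, 5, 6, 7, 8, 3, 0]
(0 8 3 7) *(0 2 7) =(0 8 3)(2 7) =[8, 1, 7, 0, 4, 5, 6, 2, 3]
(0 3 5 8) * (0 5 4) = (0 3 4)(5 8) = [3, 1, 2, 4, 0, 8, 6, 7, 5]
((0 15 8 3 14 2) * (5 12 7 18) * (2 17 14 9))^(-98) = (0 9 8)(2 3 15)(5 7)(12 18)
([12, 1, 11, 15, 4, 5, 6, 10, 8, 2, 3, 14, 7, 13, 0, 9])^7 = [2, 1, 3, 12, 4, 5, 6, 14, 8, 10, 0, 15, 11, 13, 9, 7]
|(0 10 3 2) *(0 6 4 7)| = 7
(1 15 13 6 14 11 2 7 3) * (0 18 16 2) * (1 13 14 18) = [1, 15, 7, 13, 4, 5, 18, 3, 8, 9, 10, 0, 12, 6, 11, 14, 2, 17, 16] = (0 1 15 14 11)(2 7 3 13 6 18 16)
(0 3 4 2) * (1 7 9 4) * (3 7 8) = [7, 8, 0, 1, 2, 5, 6, 9, 3, 4] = (0 7 9 4 2)(1 8 3)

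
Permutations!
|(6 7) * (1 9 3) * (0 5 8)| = |(0 5 8)(1 9 3)(6 7)| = 6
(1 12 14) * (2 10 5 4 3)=(1 12 14)(2 10 5 4 3)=[0, 12, 10, 2, 3, 4, 6, 7, 8, 9, 5, 11, 14, 13, 1]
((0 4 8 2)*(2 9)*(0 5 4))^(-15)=(9)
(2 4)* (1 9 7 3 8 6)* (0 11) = (0 11)(1 9 7 3 8 6)(2 4) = [11, 9, 4, 8, 2, 5, 1, 3, 6, 7, 10, 0]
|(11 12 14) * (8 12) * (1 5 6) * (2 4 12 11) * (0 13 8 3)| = |(0 13 8 11 3)(1 5 6)(2 4 12 14)| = 60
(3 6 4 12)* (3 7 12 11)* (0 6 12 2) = [6, 1, 0, 12, 11, 5, 4, 2, 8, 9, 10, 3, 7] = (0 6 4 11 3 12 7 2)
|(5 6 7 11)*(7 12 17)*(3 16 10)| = 6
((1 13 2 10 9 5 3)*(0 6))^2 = ((0 6)(1 13 2 10 9 5 3))^2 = (1 2 9 3 13 10 5)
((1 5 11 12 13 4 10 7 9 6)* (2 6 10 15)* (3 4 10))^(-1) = (1 6 2 15 4 3 9 7 10 13 12 11 5) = ((1 5 11 12 13 10 7 9 3 4 15 2 6))^(-1)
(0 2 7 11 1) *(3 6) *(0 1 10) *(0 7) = (0 2)(3 6)(7 11 10) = [2, 1, 0, 6, 4, 5, 3, 11, 8, 9, 7, 10]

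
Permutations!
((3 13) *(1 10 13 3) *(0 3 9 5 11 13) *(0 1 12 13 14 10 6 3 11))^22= (0 1 5 10 9 14 3 11 6)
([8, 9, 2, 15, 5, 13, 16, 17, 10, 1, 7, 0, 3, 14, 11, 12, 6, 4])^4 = (0 17 14 10 5)(3 15 12)(4 11 7 13 8)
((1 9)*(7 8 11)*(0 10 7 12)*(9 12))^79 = (0 12 1 9 11 8 7 10)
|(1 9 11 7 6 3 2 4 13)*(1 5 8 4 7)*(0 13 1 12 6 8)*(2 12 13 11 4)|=|(0 11 13 5)(1 9 4)(2 7 8)(3 12 6)|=12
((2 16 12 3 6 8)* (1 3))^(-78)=(1 12 16 2 8 6 3)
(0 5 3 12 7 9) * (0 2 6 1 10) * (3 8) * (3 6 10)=(0 5 8 6 1 3 12 7 9 2 10)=[5, 3, 10, 12, 4, 8, 1, 9, 6, 2, 0, 11, 7]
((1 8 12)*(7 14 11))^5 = (1 12 8)(7 11 14)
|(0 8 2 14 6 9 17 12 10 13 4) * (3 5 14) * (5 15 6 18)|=12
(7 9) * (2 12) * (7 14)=(2 12)(7 9 14)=[0, 1, 12, 3, 4, 5, 6, 9, 8, 14, 10, 11, 2, 13, 7]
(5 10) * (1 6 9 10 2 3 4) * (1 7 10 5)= (1 6 9 5 2 3 4 7 10)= [0, 6, 3, 4, 7, 2, 9, 10, 8, 5, 1]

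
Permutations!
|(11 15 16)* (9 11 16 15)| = |(16)(9 11)| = 2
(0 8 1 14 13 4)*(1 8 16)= [16, 14, 2, 3, 0, 5, 6, 7, 8, 9, 10, 11, 12, 4, 13, 15, 1]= (0 16 1 14 13 4)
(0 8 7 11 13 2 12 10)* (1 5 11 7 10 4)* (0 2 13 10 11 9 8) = [0, 5, 12, 3, 1, 9, 6, 7, 11, 8, 2, 10, 4, 13] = (13)(1 5 9 8 11 10 2 12 4)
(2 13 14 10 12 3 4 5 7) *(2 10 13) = (3 4 5 7 10 12)(13 14) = [0, 1, 2, 4, 5, 7, 6, 10, 8, 9, 12, 11, 3, 14, 13]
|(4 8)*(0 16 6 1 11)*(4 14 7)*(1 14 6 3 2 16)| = 15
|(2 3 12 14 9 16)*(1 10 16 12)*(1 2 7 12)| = |(1 10 16 7 12 14 9)(2 3)| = 14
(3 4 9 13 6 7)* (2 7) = [0, 1, 7, 4, 9, 5, 2, 3, 8, 13, 10, 11, 12, 6] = (2 7 3 4 9 13 6)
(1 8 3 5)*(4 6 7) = (1 8 3 5)(4 6 7) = [0, 8, 2, 5, 6, 1, 7, 4, 3]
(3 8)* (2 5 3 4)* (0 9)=[9, 1, 5, 8, 2, 3, 6, 7, 4, 0]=(0 9)(2 5 3 8 4)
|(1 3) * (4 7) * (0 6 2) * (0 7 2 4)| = 10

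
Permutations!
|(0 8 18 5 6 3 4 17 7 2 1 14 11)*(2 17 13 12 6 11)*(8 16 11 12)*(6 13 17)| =|(0 16 11)(1 14 2)(3 4 17 7 6)(5 12 13 8 18)| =15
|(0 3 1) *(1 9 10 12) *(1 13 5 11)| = 9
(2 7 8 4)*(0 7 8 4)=(0 7 4 2 8)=[7, 1, 8, 3, 2, 5, 6, 4, 0]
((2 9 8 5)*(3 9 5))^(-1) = ((2 5)(3 9 8))^(-1) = (2 5)(3 8 9)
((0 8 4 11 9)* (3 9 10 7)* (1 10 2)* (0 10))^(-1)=((0 8 4 11 2 1)(3 9 10 7))^(-1)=(0 1 2 11 4 8)(3 7 10 9)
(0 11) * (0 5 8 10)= [11, 1, 2, 3, 4, 8, 6, 7, 10, 9, 0, 5]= (0 11 5 8 10)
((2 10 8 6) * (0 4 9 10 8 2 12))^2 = ((0 4 9 10 2 8 6 12))^2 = (0 9 2 6)(4 10 8 12)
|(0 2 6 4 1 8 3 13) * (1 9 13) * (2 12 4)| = 30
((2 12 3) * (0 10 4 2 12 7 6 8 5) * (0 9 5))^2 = (12)(0 4 7 8 10 2 6)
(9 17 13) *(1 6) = (1 6)(9 17 13) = [0, 6, 2, 3, 4, 5, 1, 7, 8, 17, 10, 11, 12, 9, 14, 15, 16, 13]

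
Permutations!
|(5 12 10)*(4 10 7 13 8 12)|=12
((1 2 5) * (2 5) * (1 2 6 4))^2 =((1 5 2 6 4))^2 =(1 2 4 5 6)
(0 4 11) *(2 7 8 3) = [4, 1, 7, 2, 11, 5, 6, 8, 3, 9, 10, 0] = (0 4 11)(2 7 8 3)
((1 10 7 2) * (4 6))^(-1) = (1 2 7 10)(4 6)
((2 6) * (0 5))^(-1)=(0 5)(2 6)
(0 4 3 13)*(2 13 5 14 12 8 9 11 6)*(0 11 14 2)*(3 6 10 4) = (0 3 5 2 13 11 10 4 6)(8 9 14 12) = [3, 1, 13, 5, 6, 2, 0, 7, 9, 14, 4, 10, 8, 11, 12]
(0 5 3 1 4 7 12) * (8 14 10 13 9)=(0 5 3 1 4 7 12)(8 14 10 13 9)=[5, 4, 2, 1, 7, 3, 6, 12, 14, 8, 13, 11, 0, 9, 10]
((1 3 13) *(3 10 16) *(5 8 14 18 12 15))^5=((1 10 16 3 13)(5 8 14 18 12 15))^5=(5 15 12 18 14 8)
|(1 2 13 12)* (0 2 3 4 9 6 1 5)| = 5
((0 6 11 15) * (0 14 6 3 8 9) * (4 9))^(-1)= (0 9 4 8 3)(6 14 15 11)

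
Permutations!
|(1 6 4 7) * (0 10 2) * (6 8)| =|(0 10 2)(1 8 6 4 7)| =15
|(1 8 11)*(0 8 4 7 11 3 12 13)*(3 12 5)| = |(0 8 12 13)(1 4 7 11)(3 5)| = 4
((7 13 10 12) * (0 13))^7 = (0 10 7 13 12)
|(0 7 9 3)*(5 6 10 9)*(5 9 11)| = 4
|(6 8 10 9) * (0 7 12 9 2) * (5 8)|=|(0 7 12 9 6 5 8 10 2)|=9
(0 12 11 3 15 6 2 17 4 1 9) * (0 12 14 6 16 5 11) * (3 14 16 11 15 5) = (0 16 3 5 15 11 14 6 2 17 4 1 9 12) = [16, 9, 17, 5, 1, 15, 2, 7, 8, 12, 10, 14, 0, 13, 6, 11, 3, 4]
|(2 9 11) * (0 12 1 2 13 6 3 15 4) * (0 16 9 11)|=12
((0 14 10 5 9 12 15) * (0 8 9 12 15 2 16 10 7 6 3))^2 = (0 7 3 14 6)(2 10 12 16 5)(8 15 9)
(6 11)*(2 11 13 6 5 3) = (2 11 5 3)(6 13) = [0, 1, 11, 2, 4, 3, 13, 7, 8, 9, 10, 5, 12, 6]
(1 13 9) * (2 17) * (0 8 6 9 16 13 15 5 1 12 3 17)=(0 8 6 9 12 3 17 2)(1 15 5)(13 16)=[8, 15, 0, 17, 4, 1, 9, 7, 6, 12, 10, 11, 3, 16, 14, 5, 13, 2]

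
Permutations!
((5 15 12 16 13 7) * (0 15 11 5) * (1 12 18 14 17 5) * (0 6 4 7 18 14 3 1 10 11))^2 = ((0 15 14 17 5)(1 12 16 13 18 3)(4 7 6)(10 11))^2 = (0 14 5 15 17)(1 16 18)(3 12 13)(4 6 7)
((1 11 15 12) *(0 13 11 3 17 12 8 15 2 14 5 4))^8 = (17)(0 13 11 2 14 5 4)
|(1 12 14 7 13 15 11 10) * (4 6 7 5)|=11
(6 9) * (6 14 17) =(6 9 14 17) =[0, 1, 2, 3, 4, 5, 9, 7, 8, 14, 10, 11, 12, 13, 17, 15, 16, 6]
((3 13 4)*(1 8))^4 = (3 13 4)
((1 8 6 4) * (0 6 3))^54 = ((0 6 4 1 8 3))^54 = (8)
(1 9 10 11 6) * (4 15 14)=[0, 9, 2, 3, 15, 5, 1, 7, 8, 10, 11, 6, 12, 13, 4, 14]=(1 9 10 11 6)(4 15 14)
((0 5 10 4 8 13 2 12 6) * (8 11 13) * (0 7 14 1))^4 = (0 11 6)(1 4 12)(2 14 10)(5 13 7)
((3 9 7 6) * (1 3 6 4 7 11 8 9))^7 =(1 3)(4 7)(8 9 11)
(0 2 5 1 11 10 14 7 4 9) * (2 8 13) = (0 8 13 2 5 1 11 10 14 7 4 9) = [8, 11, 5, 3, 9, 1, 6, 4, 13, 0, 14, 10, 12, 2, 7]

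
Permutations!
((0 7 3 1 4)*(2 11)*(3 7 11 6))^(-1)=(0 4 1 3 6 2 11)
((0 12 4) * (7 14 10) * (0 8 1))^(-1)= ((0 12 4 8 1)(7 14 10))^(-1)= (0 1 8 4 12)(7 10 14)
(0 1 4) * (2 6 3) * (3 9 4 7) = (0 1 7 3 2 6 9 4) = [1, 7, 6, 2, 0, 5, 9, 3, 8, 4]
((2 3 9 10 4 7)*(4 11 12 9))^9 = ((2 3 4 7)(9 10 11 12))^9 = (2 3 4 7)(9 10 11 12)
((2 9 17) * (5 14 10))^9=((2 9 17)(5 14 10))^9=(17)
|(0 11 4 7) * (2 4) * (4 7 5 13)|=|(0 11 2 7)(4 5 13)|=12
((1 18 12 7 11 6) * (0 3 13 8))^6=(18)(0 13)(3 8)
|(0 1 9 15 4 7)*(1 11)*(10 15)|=|(0 11 1 9 10 15 4 7)|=8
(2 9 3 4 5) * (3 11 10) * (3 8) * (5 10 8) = [0, 1, 9, 4, 10, 2, 6, 7, 3, 11, 5, 8] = (2 9 11 8 3 4 10 5)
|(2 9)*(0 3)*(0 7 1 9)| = |(0 3 7 1 9 2)| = 6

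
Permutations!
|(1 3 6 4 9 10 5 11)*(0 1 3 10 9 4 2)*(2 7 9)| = |(0 1 10 5 11 3 6 7 9 2)| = 10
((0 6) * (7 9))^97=(0 6)(7 9)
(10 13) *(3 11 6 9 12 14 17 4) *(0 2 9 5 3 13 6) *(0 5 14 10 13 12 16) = (0 2 9 16)(3 11 5)(4 12 10 6 14 17) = [2, 1, 9, 11, 12, 3, 14, 7, 8, 16, 6, 5, 10, 13, 17, 15, 0, 4]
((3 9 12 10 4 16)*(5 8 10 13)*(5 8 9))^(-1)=((3 5 9 12 13 8 10 4 16))^(-1)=(3 16 4 10 8 13 12 9 5)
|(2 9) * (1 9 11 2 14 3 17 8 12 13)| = 8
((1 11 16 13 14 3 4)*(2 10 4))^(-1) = (1 4 10 2 3 14 13 16 11)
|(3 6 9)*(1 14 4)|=|(1 14 4)(3 6 9)|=3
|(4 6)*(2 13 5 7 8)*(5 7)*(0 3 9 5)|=|(0 3 9 5)(2 13 7 8)(4 6)|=4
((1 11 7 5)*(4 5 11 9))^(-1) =((1 9 4 5)(7 11))^(-1) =(1 5 4 9)(7 11)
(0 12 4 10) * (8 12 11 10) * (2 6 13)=(0 11 10)(2 6 13)(4 8 12)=[11, 1, 6, 3, 8, 5, 13, 7, 12, 9, 0, 10, 4, 2]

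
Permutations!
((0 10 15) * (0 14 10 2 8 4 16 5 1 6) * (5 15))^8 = (0 5 15 8 6 10 16 2 1 14 4) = ((0 2 8 4 16 15 14 10 5 1 6))^8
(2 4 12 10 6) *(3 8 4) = (2 3 8 4 12 10 6) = [0, 1, 3, 8, 12, 5, 2, 7, 4, 9, 6, 11, 10]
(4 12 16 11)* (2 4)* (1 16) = [0, 16, 4, 3, 12, 5, 6, 7, 8, 9, 10, 2, 1, 13, 14, 15, 11] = (1 16 11 2 4 12)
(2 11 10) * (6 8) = (2 11 10)(6 8) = [0, 1, 11, 3, 4, 5, 8, 7, 6, 9, 2, 10]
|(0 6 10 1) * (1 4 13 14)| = 7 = |(0 6 10 4 13 14 1)|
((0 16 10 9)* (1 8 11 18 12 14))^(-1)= (0 9 10 16)(1 14 12 18 11 8)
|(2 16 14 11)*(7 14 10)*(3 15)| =|(2 16 10 7 14 11)(3 15)| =6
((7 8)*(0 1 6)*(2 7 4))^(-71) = (0 1 6)(2 7 8 4)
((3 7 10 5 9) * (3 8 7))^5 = (10)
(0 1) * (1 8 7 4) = (0 8 7 4 1) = [8, 0, 2, 3, 1, 5, 6, 4, 7]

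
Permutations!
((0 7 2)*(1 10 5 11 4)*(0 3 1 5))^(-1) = ((0 7 2 3 1 10)(4 5 11))^(-1) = (0 10 1 3 2 7)(4 11 5)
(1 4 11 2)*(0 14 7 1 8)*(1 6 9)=(0 14 7 6 9 1 4 11 2 8)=[14, 4, 8, 3, 11, 5, 9, 6, 0, 1, 10, 2, 12, 13, 7]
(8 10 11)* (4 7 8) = (4 7 8 10 11) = [0, 1, 2, 3, 7, 5, 6, 8, 10, 9, 11, 4]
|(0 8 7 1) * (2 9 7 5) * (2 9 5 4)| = 8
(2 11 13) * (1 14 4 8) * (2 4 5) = [0, 14, 11, 3, 8, 2, 6, 7, 1, 9, 10, 13, 12, 4, 5] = (1 14 5 2 11 13 4 8)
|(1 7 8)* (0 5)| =|(0 5)(1 7 8)| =6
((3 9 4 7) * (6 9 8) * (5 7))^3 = ((3 8 6 9 4 5 7))^3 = (3 9 7 6 5 8 4)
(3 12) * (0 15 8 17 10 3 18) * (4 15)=(0 4 15 8 17 10 3 12 18)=[4, 1, 2, 12, 15, 5, 6, 7, 17, 9, 3, 11, 18, 13, 14, 8, 16, 10, 0]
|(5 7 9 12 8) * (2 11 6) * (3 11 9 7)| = |(2 9 12 8 5 3 11 6)| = 8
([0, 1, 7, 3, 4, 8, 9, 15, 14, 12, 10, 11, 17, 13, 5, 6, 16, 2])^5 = (2 12 6 7 17 9 15)(5 14 8)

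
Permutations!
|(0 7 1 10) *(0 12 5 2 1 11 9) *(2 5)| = |(0 7 11 9)(1 10 12 2)| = 4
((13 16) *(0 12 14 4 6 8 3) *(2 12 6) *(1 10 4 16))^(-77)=((0 6 8 3)(1 10 4 2 12 14 16 13))^(-77)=(0 3 8 6)(1 2 16 10 12 13 4 14)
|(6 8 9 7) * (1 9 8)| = 4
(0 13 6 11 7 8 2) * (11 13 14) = [14, 1, 0, 3, 4, 5, 13, 8, 2, 9, 10, 7, 12, 6, 11] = (0 14 11 7 8 2)(6 13)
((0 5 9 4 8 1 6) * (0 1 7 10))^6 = ((0 5 9 4 8 7 10)(1 6))^6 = (0 10 7 8 4 9 5)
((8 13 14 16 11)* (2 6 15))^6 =((2 6 15)(8 13 14 16 11))^6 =(8 13 14 16 11)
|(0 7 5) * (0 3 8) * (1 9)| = 10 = |(0 7 5 3 8)(1 9)|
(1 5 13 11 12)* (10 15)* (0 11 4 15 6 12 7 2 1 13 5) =(0 11 7 2 1)(4 15 10 6 12 13) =[11, 0, 1, 3, 15, 5, 12, 2, 8, 9, 6, 7, 13, 4, 14, 10]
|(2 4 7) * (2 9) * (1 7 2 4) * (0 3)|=|(0 3)(1 7 9 4 2)|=10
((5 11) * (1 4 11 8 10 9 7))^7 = (1 7 9 10 8 5 11 4)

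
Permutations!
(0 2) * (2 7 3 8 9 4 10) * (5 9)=(0 7 3 8 5 9 4 10 2)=[7, 1, 0, 8, 10, 9, 6, 3, 5, 4, 2]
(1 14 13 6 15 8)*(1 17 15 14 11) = [0, 11, 2, 3, 4, 5, 14, 7, 17, 9, 10, 1, 12, 6, 13, 8, 16, 15] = (1 11)(6 14 13)(8 17 15)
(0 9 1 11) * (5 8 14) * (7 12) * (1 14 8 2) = [9, 11, 1, 3, 4, 2, 6, 12, 8, 14, 10, 0, 7, 13, 5] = (0 9 14 5 2 1 11)(7 12)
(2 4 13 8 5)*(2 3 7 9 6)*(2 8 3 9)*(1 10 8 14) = (1 10 8 5 9 6 14)(2 4 13 3 7) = [0, 10, 4, 7, 13, 9, 14, 2, 5, 6, 8, 11, 12, 3, 1]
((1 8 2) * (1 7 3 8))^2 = ((2 7 3 8))^2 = (2 3)(7 8)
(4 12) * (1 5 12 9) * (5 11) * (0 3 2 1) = (0 3 2 1 11 5 12 4 9) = [3, 11, 1, 2, 9, 12, 6, 7, 8, 0, 10, 5, 4]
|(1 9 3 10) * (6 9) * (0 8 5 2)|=|(0 8 5 2)(1 6 9 3 10)|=20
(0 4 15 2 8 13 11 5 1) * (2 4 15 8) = (0 15 4 8 13 11 5 1) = [15, 0, 2, 3, 8, 1, 6, 7, 13, 9, 10, 5, 12, 11, 14, 4]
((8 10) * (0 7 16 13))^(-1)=((0 7 16 13)(8 10))^(-1)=(0 13 16 7)(8 10)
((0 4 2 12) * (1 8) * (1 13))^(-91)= ((0 4 2 12)(1 8 13))^(-91)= (0 4 2 12)(1 13 8)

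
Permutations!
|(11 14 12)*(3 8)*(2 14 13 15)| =6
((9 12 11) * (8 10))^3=(12)(8 10)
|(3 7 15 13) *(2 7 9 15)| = |(2 7)(3 9 15 13)| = 4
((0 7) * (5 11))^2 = ((0 7)(5 11))^2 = (11)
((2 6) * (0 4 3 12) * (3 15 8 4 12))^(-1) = ((0 12)(2 6)(4 15 8))^(-1) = (0 12)(2 6)(4 8 15)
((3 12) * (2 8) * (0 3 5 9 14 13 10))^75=(0 5 13 3 9 10 12 14)(2 8)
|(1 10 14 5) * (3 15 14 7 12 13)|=9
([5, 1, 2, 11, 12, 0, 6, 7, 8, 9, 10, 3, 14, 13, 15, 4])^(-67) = [5, 1, 2, 11, 12, 0, 6, 7, 8, 9, 10, 3, 14, 13, 15, 4]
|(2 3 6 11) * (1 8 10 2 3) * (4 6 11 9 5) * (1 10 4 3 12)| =18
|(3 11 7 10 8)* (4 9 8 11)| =12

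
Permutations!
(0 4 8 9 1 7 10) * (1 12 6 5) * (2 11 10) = (0 4 8 9 12 6 5 1 7 2 11 10) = [4, 7, 11, 3, 8, 1, 5, 2, 9, 12, 0, 10, 6]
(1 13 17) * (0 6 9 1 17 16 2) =(17)(0 6 9 1 13 16 2) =[6, 13, 0, 3, 4, 5, 9, 7, 8, 1, 10, 11, 12, 16, 14, 15, 2, 17]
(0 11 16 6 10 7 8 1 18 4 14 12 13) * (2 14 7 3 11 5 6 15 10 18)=(0 5 6 18 4 7 8 1 2 14 12 13)(3 11 16 15 10)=[5, 2, 14, 11, 7, 6, 18, 8, 1, 9, 3, 16, 13, 0, 12, 10, 15, 17, 4]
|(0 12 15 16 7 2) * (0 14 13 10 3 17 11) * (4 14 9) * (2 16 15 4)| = 18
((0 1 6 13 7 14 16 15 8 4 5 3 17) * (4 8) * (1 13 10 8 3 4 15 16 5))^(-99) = (0 8 1 14)(3 6 5 13)(4 7 17 10)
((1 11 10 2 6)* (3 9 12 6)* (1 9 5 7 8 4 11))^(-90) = (12)(2 11 8 5)(3 10 4 7)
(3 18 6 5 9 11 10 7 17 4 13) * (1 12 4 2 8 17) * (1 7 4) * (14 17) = (1 12)(2 8 14 17)(3 18 6 5 9 11 10 4 13) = [0, 12, 8, 18, 13, 9, 5, 7, 14, 11, 4, 10, 1, 3, 17, 15, 16, 2, 6]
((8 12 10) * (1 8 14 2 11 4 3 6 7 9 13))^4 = (1 14 3 13 10 4 9 12 11 7 8 2 6)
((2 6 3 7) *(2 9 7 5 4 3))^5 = ((2 6)(3 5 4)(7 9))^5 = (2 6)(3 4 5)(7 9)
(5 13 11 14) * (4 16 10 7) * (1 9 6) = [0, 9, 2, 3, 16, 13, 1, 4, 8, 6, 7, 14, 12, 11, 5, 15, 10] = (1 9 6)(4 16 10 7)(5 13 11 14)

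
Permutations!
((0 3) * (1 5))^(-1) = ((0 3)(1 5))^(-1) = (0 3)(1 5)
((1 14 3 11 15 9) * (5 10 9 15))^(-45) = ((15)(1 14 3 11 5 10 9))^(-45) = (15)(1 5 14 10 3 9 11)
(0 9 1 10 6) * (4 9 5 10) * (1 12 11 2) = (0 5 10 6)(1 4 9 12 11 2) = [5, 4, 1, 3, 9, 10, 0, 7, 8, 12, 6, 2, 11]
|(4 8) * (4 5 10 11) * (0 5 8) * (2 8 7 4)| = |(0 5 10 11 2 8 7 4)| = 8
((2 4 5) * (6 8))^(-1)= (2 5 4)(6 8)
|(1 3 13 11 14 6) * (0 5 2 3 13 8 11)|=10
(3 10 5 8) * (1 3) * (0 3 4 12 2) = (0 3 10 5 8 1 4 12 2) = [3, 4, 0, 10, 12, 8, 6, 7, 1, 9, 5, 11, 2]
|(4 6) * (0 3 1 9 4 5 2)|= 8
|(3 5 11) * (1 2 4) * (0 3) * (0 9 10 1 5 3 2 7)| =|(0 2 4 5 11 9 10 1 7)| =9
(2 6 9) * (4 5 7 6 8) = (2 8 4 5 7 6 9) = [0, 1, 8, 3, 5, 7, 9, 6, 4, 2]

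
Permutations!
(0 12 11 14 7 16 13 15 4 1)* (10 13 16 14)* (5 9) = (16)(0 12 11 10 13 15 4 1)(5 9)(7 14) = [12, 0, 2, 3, 1, 9, 6, 14, 8, 5, 13, 10, 11, 15, 7, 4, 16]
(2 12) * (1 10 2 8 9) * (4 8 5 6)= (1 10 2 12 5 6 4 8 9)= [0, 10, 12, 3, 8, 6, 4, 7, 9, 1, 2, 11, 5]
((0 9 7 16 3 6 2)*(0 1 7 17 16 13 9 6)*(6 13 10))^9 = ((0 13 9 17 16 3)(1 7 10 6 2))^9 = (0 17)(1 2 6 10 7)(3 9)(13 16)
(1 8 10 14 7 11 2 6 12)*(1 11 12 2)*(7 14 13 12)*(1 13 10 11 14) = (1 8 11 13 12 14)(2 6) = [0, 8, 6, 3, 4, 5, 2, 7, 11, 9, 10, 13, 14, 12, 1]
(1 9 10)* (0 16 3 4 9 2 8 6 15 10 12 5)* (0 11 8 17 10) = (0 16 3 4 9 12 5 11 8 6 15)(1 2 17 10) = [16, 2, 17, 4, 9, 11, 15, 7, 6, 12, 1, 8, 5, 13, 14, 0, 3, 10]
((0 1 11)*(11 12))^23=(0 11 12 1)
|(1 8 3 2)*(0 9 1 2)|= 5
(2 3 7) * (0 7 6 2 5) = (0 7 5)(2 3 6) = [7, 1, 3, 6, 4, 0, 2, 5]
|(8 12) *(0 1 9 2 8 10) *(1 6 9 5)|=14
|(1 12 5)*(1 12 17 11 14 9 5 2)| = 8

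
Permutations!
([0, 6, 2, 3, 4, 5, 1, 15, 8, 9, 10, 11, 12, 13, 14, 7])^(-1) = (1 6)(7 15)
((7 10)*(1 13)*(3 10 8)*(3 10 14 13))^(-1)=((1 3 14 13)(7 8 10))^(-1)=(1 13 14 3)(7 10 8)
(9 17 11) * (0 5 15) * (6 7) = (0 5 15)(6 7)(9 17 11) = [5, 1, 2, 3, 4, 15, 7, 6, 8, 17, 10, 9, 12, 13, 14, 0, 16, 11]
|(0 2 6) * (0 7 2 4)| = |(0 4)(2 6 7)| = 6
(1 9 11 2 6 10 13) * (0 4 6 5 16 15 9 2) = (0 4 6 10 13 1 2 5 16 15 9 11) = [4, 2, 5, 3, 6, 16, 10, 7, 8, 11, 13, 0, 12, 1, 14, 9, 15]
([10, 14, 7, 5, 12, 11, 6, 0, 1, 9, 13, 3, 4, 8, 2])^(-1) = [7, 8, 14, 11, 12, 3, 6, 2, 13, 9, 0, 5, 4, 10, 1]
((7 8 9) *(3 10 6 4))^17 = ((3 10 6 4)(7 8 9))^17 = (3 10 6 4)(7 9 8)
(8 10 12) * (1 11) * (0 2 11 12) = (0 2 11 1 12 8 10) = [2, 12, 11, 3, 4, 5, 6, 7, 10, 9, 0, 1, 8]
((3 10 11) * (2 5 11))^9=((2 5 11 3 10))^9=(2 10 3 11 5)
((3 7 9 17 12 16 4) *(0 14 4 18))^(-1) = ((0 14 4 3 7 9 17 12 16 18))^(-1) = (0 18 16 12 17 9 7 3 4 14)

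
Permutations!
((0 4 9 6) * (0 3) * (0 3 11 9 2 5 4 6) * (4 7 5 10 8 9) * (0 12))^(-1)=((0 6 11 4 2 10 8 9 12)(5 7))^(-1)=(0 12 9 8 10 2 4 11 6)(5 7)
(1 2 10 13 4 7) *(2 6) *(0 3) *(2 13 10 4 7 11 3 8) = [8, 6, 4, 0, 11, 5, 13, 1, 2, 9, 10, 3, 12, 7] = (0 8 2 4 11 3)(1 6 13 7)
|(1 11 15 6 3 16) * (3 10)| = 7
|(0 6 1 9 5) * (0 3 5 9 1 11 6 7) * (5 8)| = 6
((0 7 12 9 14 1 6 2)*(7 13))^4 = ((0 13 7 12 9 14 1 6 2))^4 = (0 9 2 12 6 7 1 13 14)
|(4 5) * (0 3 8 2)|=4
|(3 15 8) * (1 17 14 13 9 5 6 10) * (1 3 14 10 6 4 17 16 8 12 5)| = |(1 16 8 14 13 9)(3 15 12 5 4 17 10)| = 42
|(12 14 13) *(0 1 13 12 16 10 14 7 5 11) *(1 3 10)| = 24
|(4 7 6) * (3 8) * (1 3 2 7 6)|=|(1 3 8 2 7)(4 6)|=10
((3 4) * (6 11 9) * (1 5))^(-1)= (1 5)(3 4)(6 9 11)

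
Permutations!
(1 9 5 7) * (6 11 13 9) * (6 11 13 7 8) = (1 11 7)(5 8 6 13 9) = [0, 11, 2, 3, 4, 8, 13, 1, 6, 5, 10, 7, 12, 9]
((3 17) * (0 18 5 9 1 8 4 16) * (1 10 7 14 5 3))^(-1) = (0 16 4 8 1 17 3 18)(5 14 7 10 9)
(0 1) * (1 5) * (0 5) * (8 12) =(1 5)(8 12) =[0, 5, 2, 3, 4, 1, 6, 7, 12, 9, 10, 11, 8]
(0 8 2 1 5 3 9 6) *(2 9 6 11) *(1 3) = (0 8 9 11 2 3 6)(1 5) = [8, 5, 3, 6, 4, 1, 0, 7, 9, 11, 10, 2]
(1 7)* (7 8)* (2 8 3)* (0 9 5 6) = [9, 3, 8, 2, 4, 6, 0, 1, 7, 5] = (0 9 5 6)(1 3 2 8 7)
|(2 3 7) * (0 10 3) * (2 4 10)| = 4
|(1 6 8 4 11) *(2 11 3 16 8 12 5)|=12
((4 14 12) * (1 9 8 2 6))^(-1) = ((1 9 8 2 6)(4 14 12))^(-1) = (1 6 2 8 9)(4 12 14)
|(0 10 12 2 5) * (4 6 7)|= |(0 10 12 2 5)(4 6 7)|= 15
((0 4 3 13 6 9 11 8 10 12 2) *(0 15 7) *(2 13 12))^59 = ((0 4 3 12 13 6 9 11 8 10 2 15 7))^59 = (0 11 4 8 3 10 12 2 13 15 6 7 9)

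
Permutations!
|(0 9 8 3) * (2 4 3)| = 6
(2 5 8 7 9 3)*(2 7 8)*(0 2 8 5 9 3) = (0 2 9)(3 7)(5 8) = [2, 1, 9, 7, 4, 8, 6, 3, 5, 0]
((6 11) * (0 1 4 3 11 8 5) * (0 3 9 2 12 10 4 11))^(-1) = (0 3 5 8 6 11 1)(2 9 4 10 12)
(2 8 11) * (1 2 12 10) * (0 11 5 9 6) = (0 11 12 10 1 2 8 5 9 6) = [11, 2, 8, 3, 4, 9, 0, 7, 5, 6, 1, 12, 10]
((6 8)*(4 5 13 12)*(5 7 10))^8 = ((4 7 10 5 13 12)(6 8))^8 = (4 10 13)(5 12 7)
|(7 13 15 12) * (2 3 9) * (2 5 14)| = |(2 3 9 5 14)(7 13 15 12)| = 20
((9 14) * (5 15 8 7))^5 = (5 15 8 7)(9 14)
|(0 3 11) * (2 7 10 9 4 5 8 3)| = 10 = |(0 2 7 10 9 4 5 8 3 11)|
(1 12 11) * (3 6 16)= (1 12 11)(3 6 16)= [0, 12, 2, 6, 4, 5, 16, 7, 8, 9, 10, 1, 11, 13, 14, 15, 3]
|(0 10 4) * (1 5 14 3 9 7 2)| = |(0 10 4)(1 5 14 3 9 7 2)| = 21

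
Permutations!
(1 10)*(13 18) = (1 10)(13 18) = [0, 10, 2, 3, 4, 5, 6, 7, 8, 9, 1, 11, 12, 18, 14, 15, 16, 17, 13]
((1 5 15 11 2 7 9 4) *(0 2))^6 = (0 5 9)(1 7 11)(2 15 4)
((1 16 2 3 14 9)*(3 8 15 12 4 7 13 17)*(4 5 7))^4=((1 16 2 8 15 12 5 7 13 17 3 14 9))^4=(1 15 13 9 8 7 14 2 5 3 16 12 17)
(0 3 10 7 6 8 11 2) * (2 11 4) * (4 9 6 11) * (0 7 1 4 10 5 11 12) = (0 3 5 11 10 1 4 2 7 12)(6 8 9) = [3, 4, 7, 5, 2, 11, 8, 12, 9, 6, 1, 10, 0]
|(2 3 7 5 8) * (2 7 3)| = 3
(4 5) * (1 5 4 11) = (1 5 11) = [0, 5, 2, 3, 4, 11, 6, 7, 8, 9, 10, 1]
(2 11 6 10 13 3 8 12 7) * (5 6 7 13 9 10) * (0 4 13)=(0 4 13 3 8 12)(2 11 7)(5 6)(9 10)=[4, 1, 11, 8, 13, 6, 5, 2, 12, 10, 9, 7, 0, 3]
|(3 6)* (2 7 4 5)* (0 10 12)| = 12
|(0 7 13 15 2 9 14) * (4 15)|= |(0 7 13 4 15 2 9 14)|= 8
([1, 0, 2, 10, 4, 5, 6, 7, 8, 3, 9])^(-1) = [1, 0, 2, 9, 4, 5, 6, 7, 8, 10, 3]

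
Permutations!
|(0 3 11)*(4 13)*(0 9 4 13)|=5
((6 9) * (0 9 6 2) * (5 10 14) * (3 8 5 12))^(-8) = ((0 9 2)(3 8 5 10 14 12))^(-8) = (0 9 2)(3 14 5)(8 12 10)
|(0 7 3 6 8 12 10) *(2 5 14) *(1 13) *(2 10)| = 10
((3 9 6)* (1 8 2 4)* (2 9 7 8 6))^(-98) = ((1 6 3 7 8 9 2 4))^(-98) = (1 2 8 3)(4 9 7 6)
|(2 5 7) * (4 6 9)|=|(2 5 7)(4 6 9)|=3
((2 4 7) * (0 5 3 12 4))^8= (0 5 3 12 4 7 2)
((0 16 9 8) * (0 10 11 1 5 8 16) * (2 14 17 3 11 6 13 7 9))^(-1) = ((1 5 8 10 6 13 7 9 16 2 14 17 3 11))^(-1) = (1 11 3 17 14 2 16 9 7 13 6 10 8 5)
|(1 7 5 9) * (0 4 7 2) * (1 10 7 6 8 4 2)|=12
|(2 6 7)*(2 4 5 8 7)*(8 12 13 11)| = 14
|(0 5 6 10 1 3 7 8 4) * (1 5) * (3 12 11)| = |(0 1 12 11 3 7 8 4)(5 6 10)| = 24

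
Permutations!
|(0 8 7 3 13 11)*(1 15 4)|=|(0 8 7 3 13 11)(1 15 4)|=6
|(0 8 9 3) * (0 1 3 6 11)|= 10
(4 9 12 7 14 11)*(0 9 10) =(0 9 12 7 14 11 4 10) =[9, 1, 2, 3, 10, 5, 6, 14, 8, 12, 0, 4, 7, 13, 11]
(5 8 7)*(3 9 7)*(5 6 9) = (3 5 8)(6 9 7) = [0, 1, 2, 5, 4, 8, 9, 6, 3, 7]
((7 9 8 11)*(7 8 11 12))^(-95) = (12)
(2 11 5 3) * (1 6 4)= (1 6 4)(2 11 5 3)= [0, 6, 11, 2, 1, 3, 4, 7, 8, 9, 10, 5]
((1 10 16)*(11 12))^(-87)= (16)(11 12)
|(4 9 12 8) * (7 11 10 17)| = 4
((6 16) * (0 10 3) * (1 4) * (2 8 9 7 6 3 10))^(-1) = ((0 2 8 9 7 6 16 3)(1 4))^(-1) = (0 3 16 6 7 9 8 2)(1 4)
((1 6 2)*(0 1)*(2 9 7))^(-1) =(0 2 7 9 6 1)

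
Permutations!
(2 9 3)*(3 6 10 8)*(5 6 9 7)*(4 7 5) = (2 5 6 10 8 3)(4 7) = [0, 1, 5, 2, 7, 6, 10, 4, 3, 9, 8]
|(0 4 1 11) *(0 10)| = |(0 4 1 11 10)| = 5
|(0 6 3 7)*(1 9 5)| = 12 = |(0 6 3 7)(1 9 5)|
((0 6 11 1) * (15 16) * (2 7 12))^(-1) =((0 6 11 1)(2 7 12)(15 16))^(-1) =(0 1 11 6)(2 12 7)(15 16)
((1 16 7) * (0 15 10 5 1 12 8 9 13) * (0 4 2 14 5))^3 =((0 15 10)(1 16 7 12 8 9 13 4 2 14 5))^3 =(1 12 13 14 16 8 4 5 7 9 2)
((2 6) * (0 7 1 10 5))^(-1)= ((0 7 1 10 5)(2 6))^(-1)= (0 5 10 1 7)(2 6)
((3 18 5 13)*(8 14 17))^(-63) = ((3 18 5 13)(8 14 17))^(-63) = (3 18 5 13)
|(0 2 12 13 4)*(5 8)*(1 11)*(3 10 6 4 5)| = 10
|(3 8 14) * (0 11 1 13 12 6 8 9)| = |(0 11 1 13 12 6 8 14 3 9)| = 10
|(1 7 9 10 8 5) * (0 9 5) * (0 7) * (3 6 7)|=9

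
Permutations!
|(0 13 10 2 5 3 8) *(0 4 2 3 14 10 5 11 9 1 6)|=13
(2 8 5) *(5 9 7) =(2 8 9 7 5) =[0, 1, 8, 3, 4, 2, 6, 5, 9, 7]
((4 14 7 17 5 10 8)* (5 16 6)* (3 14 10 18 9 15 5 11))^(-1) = ((3 14 7 17 16 6 11)(4 10 8)(5 18 9 15))^(-1) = (3 11 6 16 17 7 14)(4 8 10)(5 15 9 18)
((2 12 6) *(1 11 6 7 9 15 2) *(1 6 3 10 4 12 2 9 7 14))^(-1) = (1 14 12 4 10 3 11)(9 15)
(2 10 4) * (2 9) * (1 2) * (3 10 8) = (1 2 8 3 10 4 9) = [0, 2, 8, 10, 9, 5, 6, 7, 3, 1, 4]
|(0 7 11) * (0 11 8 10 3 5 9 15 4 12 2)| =|(0 7 8 10 3 5 9 15 4 12 2)| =11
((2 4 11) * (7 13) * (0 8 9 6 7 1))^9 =(0 9 7 1 8 6 13)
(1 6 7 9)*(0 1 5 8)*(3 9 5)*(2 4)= (0 1 6 7 5 8)(2 4)(3 9)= [1, 6, 4, 9, 2, 8, 7, 5, 0, 3]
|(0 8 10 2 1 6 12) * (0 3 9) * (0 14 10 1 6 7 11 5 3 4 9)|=7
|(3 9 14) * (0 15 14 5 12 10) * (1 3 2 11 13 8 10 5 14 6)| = 12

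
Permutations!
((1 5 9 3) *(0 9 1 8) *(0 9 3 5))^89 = (0 1 5 9 8 3)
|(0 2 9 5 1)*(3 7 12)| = 15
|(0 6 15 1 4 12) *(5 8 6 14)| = 9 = |(0 14 5 8 6 15 1 4 12)|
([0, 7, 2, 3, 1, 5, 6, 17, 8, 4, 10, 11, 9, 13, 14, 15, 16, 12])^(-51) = [0, 12, 2, 3, 17, 5, 6, 9, 8, 7, 10, 11, 1, 13, 14, 15, 16, 4]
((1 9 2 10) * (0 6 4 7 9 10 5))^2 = (10)(0 4 9 5 6 7 2)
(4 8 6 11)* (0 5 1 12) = (0 5 1 12)(4 8 6 11) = [5, 12, 2, 3, 8, 1, 11, 7, 6, 9, 10, 4, 0]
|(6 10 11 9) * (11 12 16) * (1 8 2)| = 6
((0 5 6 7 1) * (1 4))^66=((0 5 6 7 4 1))^66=(7)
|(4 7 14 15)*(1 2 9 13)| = 4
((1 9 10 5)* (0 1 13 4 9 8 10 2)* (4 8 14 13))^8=((0 1 14 13 8 10 5 4 9 2))^8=(0 9 5 8 14)(1 2 4 10 13)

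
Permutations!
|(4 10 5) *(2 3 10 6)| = |(2 3 10 5 4 6)| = 6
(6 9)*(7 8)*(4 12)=(4 12)(6 9)(7 8)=[0, 1, 2, 3, 12, 5, 9, 8, 7, 6, 10, 11, 4]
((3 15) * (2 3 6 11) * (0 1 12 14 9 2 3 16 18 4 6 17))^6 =(0 16 15 9 11 12 4)(1 18 17 2 3 14 6)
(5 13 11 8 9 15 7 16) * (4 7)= (4 7 16 5 13 11 8 9 15)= [0, 1, 2, 3, 7, 13, 6, 16, 9, 15, 10, 8, 12, 11, 14, 4, 5]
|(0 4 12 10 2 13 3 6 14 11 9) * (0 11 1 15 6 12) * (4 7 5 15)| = 40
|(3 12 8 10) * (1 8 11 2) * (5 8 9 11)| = 20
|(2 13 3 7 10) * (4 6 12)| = |(2 13 3 7 10)(4 6 12)| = 15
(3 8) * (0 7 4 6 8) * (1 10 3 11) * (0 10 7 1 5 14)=[1, 7, 2, 10, 6, 14, 8, 4, 11, 9, 3, 5, 12, 13, 0]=(0 1 7 4 6 8 11 5 14)(3 10)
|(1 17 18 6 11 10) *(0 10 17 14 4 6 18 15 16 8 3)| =|(18)(0 10 1 14 4 6 11 17 15 16 8 3)| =12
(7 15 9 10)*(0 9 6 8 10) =(0 9)(6 8 10 7 15) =[9, 1, 2, 3, 4, 5, 8, 15, 10, 0, 7, 11, 12, 13, 14, 6]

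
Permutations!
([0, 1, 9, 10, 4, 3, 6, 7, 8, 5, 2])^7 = [0, 1, 5, 2, 4, 10, 6, 7, 8, 3, 9]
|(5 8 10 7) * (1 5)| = |(1 5 8 10 7)| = 5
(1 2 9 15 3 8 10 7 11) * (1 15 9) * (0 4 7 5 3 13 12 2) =(0 4 7 11 15 13 12 2 1)(3 8 10 5) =[4, 0, 1, 8, 7, 3, 6, 11, 10, 9, 5, 15, 2, 12, 14, 13]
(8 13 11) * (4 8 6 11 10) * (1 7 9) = [0, 7, 2, 3, 8, 5, 11, 9, 13, 1, 4, 6, 12, 10] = (1 7 9)(4 8 13 10)(6 11)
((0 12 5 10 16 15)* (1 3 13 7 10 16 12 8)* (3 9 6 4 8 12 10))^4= ((0 12 5 16 15)(1 9 6 4 8)(3 13 7))^4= (0 15 16 5 12)(1 8 4 6 9)(3 13 7)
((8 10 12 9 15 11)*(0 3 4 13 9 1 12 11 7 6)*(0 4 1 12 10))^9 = ((0 3 1 10 11 8)(4 13 9 15 7 6))^9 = (0 10)(1 8)(3 11)(4 15)(6 9)(7 13)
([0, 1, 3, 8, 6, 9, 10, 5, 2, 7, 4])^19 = (2 3 8)(4 6 10)(5 9 7)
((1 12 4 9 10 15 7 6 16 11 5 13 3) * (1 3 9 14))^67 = (1 14 4 12)(5 15 11 10 16 9 6 13 7)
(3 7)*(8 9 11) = (3 7)(8 9 11) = [0, 1, 2, 7, 4, 5, 6, 3, 9, 11, 10, 8]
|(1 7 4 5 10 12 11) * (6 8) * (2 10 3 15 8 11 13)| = 36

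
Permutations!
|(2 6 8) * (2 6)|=|(6 8)|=2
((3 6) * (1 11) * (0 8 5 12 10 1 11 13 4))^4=(0 10)(1 8)(4 12)(5 13)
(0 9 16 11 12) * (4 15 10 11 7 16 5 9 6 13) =(0 6 13 4 15 10 11 12)(5 9)(7 16) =[6, 1, 2, 3, 15, 9, 13, 16, 8, 5, 11, 12, 0, 4, 14, 10, 7]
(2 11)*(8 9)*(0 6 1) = [6, 0, 11, 3, 4, 5, 1, 7, 9, 8, 10, 2] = (0 6 1)(2 11)(8 9)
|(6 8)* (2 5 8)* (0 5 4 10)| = |(0 5 8 6 2 4 10)| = 7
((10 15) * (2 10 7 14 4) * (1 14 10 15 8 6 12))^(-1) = ((1 14 4 2 15 7 10 8 6 12))^(-1) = (1 12 6 8 10 7 15 2 4 14)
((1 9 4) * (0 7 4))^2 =(0 4 9 7 1)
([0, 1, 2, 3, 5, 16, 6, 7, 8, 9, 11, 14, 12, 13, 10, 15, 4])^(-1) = (4 16 5)(10 14 11)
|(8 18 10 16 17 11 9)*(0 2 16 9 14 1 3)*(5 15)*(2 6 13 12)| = |(0 6 13 12 2 16 17 11 14 1 3)(5 15)(8 18 10 9)| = 44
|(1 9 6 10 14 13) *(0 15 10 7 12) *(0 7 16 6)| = 14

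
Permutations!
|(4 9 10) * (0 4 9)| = |(0 4)(9 10)| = 2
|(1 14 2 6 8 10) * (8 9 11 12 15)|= 10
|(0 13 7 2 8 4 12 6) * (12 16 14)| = |(0 13 7 2 8 4 16 14 12 6)| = 10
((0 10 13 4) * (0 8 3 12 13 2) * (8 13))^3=(4 13)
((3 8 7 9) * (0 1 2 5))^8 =(9)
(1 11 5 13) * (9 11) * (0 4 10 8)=(0 4 10 8)(1 9 11 5 13)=[4, 9, 2, 3, 10, 13, 6, 7, 0, 11, 8, 5, 12, 1]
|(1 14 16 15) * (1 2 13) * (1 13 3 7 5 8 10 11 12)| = 12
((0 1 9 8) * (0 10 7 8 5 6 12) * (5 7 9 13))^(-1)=(0 12 6 5 13 1)(7 9 10 8)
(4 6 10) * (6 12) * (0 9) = [9, 1, 2, 3, 12, 5, 10, 7, 8, 0, 4, 11, 6] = (0 9)(4 12 6 10)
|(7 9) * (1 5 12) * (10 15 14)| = 6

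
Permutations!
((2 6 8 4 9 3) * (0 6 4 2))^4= (0 4 6 9 8 3 2)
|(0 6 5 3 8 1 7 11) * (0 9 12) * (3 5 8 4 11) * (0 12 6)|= 8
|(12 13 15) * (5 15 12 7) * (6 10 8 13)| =15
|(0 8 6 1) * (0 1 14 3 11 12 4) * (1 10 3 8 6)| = |(0 6 14 8 1 10 3 11 12 4)| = 10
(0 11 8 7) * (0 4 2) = (0 11 8 7 4 2) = [11, 1, 0, 3, 2, 5, 6, 4, 7, 9, 10, 8]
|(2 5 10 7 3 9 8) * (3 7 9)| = 5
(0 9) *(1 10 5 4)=(0 9)(1 10 5 4)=[9, 10, 2, 3, 1, 4, 6, 7, 8, 0, 5]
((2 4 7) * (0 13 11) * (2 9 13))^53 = (0 9 2 13 4 11 7)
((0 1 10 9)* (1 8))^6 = ((0 8 1 10 9))^6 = (0 8 1 10 9)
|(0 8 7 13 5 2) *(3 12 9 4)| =12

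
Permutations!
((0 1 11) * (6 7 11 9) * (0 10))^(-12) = (0 9 7 10 1 6 11)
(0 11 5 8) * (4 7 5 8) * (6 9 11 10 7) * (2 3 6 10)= (0 2 3 6 9 11 8)(4 10 7 5)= [2, 1, 3, 6, 10, 4, 9, 5, 0, 11, 7, 8]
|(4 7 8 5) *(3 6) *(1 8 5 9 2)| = 12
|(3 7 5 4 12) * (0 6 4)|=|(0 6 4 12 3 7 5)|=7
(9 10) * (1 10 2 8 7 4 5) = (1 10 9 2 8 7 4 5) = [0, 10, 8, 3, 5, 1, 6, 4, 7, 2, 9]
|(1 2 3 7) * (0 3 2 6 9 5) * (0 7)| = |(0 3)(1 6 9 5 7)| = 10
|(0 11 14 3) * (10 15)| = 4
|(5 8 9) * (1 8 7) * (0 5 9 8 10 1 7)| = |(0 5)(1 10)| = 2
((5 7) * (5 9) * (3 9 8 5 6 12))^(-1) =(3 12 6 9)(5 8 7)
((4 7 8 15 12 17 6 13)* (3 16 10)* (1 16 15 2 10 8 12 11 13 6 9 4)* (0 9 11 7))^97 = (0 9 4)(1 16 8 2 10 3 15 7 12 17 11 13)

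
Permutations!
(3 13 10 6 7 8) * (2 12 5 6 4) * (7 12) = (2 7 8 3 13 10 4)(5 6 12) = [0, 1, 7, 13, 2, 6, 12, 8, 3, 9, 4, 11, 5, 10]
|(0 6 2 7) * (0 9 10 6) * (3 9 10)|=4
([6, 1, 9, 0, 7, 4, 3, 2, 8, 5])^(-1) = (0 3 6)(2 7 4 5 9)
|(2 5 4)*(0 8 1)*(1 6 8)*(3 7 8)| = |(0 1)(2 5 4)(3 7 8 6)| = 12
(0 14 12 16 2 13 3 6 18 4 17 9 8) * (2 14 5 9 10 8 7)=(0 5 9 7 2 13 3 6 18 4 17 10 8)(12 16 14)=[5, 1, 13, 6, 17, 9, 18, 2, 0, 7, 8, 11, 16, 3, 12, 15, 14, 10, 4]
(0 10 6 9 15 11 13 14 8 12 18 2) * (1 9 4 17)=[10, 9, 0, 3, 17, 5, 4, 7, 12, 15, 6, 13, 18, 14, 8, 11, 16, 1, 2]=(0 10 6 4 17 1 9 15 11 13 14 8 12 18 2)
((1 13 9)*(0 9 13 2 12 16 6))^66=((0 9 1 2 12 16 6))^66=(0 2 6 1 16 9 12)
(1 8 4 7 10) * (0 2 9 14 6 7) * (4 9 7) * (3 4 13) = (0 2 7 10 1 8 9 14 6 13 3 4) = [2, 8, 7, 4, 0, 5, 13, 10, 9, 14, 1, 11, 12, 3, 6]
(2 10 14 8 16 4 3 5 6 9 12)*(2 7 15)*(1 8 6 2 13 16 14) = [0, 8, 10, 5, 3, 2, 9, 15, 14, 12, 1, 11, 7, 16, 6, 13, 4] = (1 8 14 6 9 12 7 15 13 16 4 3 5 2 10)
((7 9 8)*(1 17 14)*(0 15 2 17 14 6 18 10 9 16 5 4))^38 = (0 4 5 16 7 8 9 10 18 6 17 2 15)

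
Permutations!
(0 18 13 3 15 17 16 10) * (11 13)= (0 18 11 13 3 15 17 16 10)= [18, 1, 2, 15, 4, 5, 6, 7, 8, 9, 0, 13, 12, 3, 14, 17, 10, 16, 11]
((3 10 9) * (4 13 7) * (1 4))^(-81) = (1 7 13 4)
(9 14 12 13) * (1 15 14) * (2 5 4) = (1 15 14 12 13 9)(2 5 4) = [0, 15, 5, 3, 2, 4, 6, 7, 8, 1, 10, 11, 13, 9, 12, 14]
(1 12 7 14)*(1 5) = [0, 12, 2, 3, 4, 1, 6, 14, 8, 9, 10, 11, 7, 13, 5] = (1 12 7 14 5)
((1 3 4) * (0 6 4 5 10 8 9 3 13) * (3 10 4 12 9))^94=(0 3 6 5 12 4 9 1 10 13 8)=((0 6 12 9 10 8 3 5 4 1 13))^94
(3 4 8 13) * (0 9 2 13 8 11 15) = (0 9 2 13 3 4 11 15) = [9, 1, 13, 4, 11, 5, 6, 7, 8, 2, 10, 15, 12, 3, 14, 0]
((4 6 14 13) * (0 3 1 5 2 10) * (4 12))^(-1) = (0 10 2 5 1 3)(4 12 13 14 6)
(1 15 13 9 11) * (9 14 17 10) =[0, 15, 2, 3, 4, 5, 6, 7, 8, 11, 9, 1, 12, 14, 17, 13, 16, 10] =(1 15 13 14 17 10 9 11)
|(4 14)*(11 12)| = |(4 14)(11 12)| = 2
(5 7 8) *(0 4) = (0 4)(5 7 8) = [4, 1, 2, 3, 0, 7, 6, 8, 5]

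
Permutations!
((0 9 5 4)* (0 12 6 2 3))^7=((0 9 5 4 12 6 2 3))^7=(0 3 2 6 12 4 5 9)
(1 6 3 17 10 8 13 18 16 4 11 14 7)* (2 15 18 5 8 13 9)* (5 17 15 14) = (1 6 3 15 18 16 4 11 5 8 9 2 14 7)(10 13 17) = [0, 6, 14, 15, 11, 8, 3, 1, 9, 2, 13, 5, 12, 17, 7, 18, 4, 10, 16]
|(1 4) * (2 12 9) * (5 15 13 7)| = 12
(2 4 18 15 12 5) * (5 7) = (2 4 18 15 12 7 5) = [0, 1, 4, 3, 18, 2, 6, 5, 8, 9, 10, 11, 7, 13, 14, 12, 16, 17, 15]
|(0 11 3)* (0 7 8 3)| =6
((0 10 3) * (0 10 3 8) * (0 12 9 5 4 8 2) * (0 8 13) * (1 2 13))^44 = (13)(1 8 9 4 2 12 5)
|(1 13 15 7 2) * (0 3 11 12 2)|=9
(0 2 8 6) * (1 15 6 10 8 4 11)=(0 2 4 11 1 15 6)(8 10)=[2, 15, 4, 3, 11, 5, 0, 7, 10, 9, 8, 1, 12, 13, 14, 6]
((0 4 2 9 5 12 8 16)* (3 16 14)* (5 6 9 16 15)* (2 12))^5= (0 3)(2 8)(4 15)(5 12)(6 9)(14 16)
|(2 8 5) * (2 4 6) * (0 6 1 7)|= 8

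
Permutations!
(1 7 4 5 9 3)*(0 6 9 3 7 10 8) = (0 6 9 7 4 5 3 1 10 8) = [6, 10, 2, 1, 5, 3, 9, 4, 0, 7, 8]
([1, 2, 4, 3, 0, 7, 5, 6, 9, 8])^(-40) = (9)(5 6 7)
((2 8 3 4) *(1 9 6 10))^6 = (1 6)(2 3)(4 8)(9 10)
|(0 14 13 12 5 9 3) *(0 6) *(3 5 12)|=10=|(0 14 13 3 6)(5 9)|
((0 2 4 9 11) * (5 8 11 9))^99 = ((0 2 4 5 8 11))^99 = (0 5)(2 8)(4 11)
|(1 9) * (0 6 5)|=|(0 6 5)(1 9)|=6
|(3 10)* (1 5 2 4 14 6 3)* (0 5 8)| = 10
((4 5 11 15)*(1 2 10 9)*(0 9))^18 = (0 2 9 10 1)(4 11)(5 15)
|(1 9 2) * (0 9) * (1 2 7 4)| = 5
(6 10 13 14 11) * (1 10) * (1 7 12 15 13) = [0, 10, 2, 3, 4, 5, 7, 12, 8, 9, 1, 6, 15, 14, 11, 13] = (1 10)(6 7 12 15 13 14 11)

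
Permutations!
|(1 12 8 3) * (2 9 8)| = |(1 12 2 9 8 3)| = 6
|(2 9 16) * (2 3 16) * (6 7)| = 2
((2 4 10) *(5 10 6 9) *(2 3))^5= ((2 4 6 9 5 10 3))^5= (2 10 9 4 3 5 6)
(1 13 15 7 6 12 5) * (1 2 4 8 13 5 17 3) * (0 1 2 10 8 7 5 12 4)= (0 1 12 17 3 2)(4 7 6)(5 10 8 13 15)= [1, 12, 0, 2, 7, 10, 4, 6, 13, 9, 8, 11, 17, 15, 14, 5, 16, 3]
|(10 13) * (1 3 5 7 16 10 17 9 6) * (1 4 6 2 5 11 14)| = |(1 3 11 14)(2 5 7 16 10 13 17 9)(4 6)| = 8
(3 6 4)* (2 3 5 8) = (2 3 6 4 5 8) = [0, 1, 3, 6, 5, 8, 4, 7, 2]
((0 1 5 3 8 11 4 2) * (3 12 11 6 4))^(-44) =(0 8 5 4 11)(1 6 12 2 3) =((0 1 5 12 11 3 8 6 4 2))^(-44)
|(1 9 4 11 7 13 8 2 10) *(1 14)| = 10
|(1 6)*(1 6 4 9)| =|(1 4 9)| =3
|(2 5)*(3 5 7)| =4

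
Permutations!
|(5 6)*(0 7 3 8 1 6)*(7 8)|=10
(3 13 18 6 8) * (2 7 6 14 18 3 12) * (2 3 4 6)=(2 7)(3 13 4 6 8 12)(14 18)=[0, 1, 7, 13, 6, 5, 8, 2, 12, 9, 10, 11, 3, 4, 18, 15, 16, 17, 14]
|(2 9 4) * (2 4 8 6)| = |(2 9 8 6)| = 4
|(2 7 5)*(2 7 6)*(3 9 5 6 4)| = 7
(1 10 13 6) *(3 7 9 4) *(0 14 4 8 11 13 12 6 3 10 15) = (0 14 4 10 12 6 1 15)(3 7 9 8 11 13) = [14, 15, 2, 7, 10, 5, 1, 9, 11, 8, 12, 13, 6, 3, 4, 0]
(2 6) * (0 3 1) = (0 3 1)(2 6) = [3, 0, 6, 1, 4, 5, 2]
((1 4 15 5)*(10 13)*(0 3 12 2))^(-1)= (0 2 12 3)(1 5 15 4)(10 13)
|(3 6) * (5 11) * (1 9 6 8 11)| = 7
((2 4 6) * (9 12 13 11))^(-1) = ((2 4 6)(9 12 13 11))^(-1) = (2 6 4)(9 11 13 12)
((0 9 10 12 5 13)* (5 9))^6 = ((0 5 13)(9 10 12))^6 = (13)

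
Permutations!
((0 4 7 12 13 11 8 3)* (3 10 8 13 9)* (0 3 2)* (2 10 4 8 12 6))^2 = ((0 8 4 7 6 2)(9 10 12)(11 13))^2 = (13)(0 4 6)(2 8 7)(9 12 10)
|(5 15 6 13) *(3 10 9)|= 12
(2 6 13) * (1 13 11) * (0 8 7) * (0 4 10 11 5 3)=(0 8 7 4 10 11 1 13 2 6 5 3)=[8, 13, 6, 0, 10, 3, 5, 4, 7, 9, 11, 1, 12, 2]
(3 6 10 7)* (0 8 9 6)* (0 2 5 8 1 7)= (0 1 7 3 2 5 8 9 6 10)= [1, 7, 5, 2, 4, 8, 10, 3, 9, 6, 0]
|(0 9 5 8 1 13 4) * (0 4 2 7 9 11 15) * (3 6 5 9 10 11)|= 12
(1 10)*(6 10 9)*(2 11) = (1 9 6 10)(2 11) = [0, 9, 11, 3, 4, 5, 10, 7, 8, 6, 1, 2]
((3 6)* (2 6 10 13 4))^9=((2 6 3 10 13 4))^9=(2 10)(3 4)(6 13)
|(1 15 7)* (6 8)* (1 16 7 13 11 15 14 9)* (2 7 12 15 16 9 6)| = 35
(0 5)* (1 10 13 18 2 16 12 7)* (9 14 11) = (0 5)(1 10 13 18 2 16 12 7)(9 14 11) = [5, 10, 16, 3, 4, 0, 6, 1, 8, 14, 13, 9, 7, 18, 11, 15, 12, 17, 2]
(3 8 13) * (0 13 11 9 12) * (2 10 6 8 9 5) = (0 13 3 9 12)(2 10 6 8 11 5) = [13, 1, 10, 9, 4, 2, 8, 7, 11, 12, 6, 5, 0, 3]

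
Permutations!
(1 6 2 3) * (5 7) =(1 6 2 3)(5 7) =[0, 6, 3, 1, 4, 7, 2, 5]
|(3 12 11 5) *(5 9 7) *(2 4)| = 6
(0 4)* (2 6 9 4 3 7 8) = (0 3 7 8 2 6 9 4) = [3, 1, 6, 7, 0, 5, 9, 8, 2, 4]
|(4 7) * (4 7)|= |(7)|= 1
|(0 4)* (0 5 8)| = 4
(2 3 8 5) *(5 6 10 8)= (2 3 5)(6 10 8)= [0, 1, 3, 5, 4, 2, 10, 7, 6, 9, 8]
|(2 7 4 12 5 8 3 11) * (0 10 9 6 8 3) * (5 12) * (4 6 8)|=28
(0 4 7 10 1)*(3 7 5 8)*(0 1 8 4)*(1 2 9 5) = (1 2 9 5 4)(3 7 10 8) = [0, 2, 9, 7, 1, 4, 6, 10, 3, 5, 8]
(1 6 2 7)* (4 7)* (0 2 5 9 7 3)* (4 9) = [2, 6, 9, 0, 3, 4, 5, 1, 8, 7] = (0 2 9 7 1 6 5 4 3)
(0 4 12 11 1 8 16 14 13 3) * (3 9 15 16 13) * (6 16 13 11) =(0 4 12 6 16 14 3)(1 8 11)(9 15 13) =[4, 8, 2, 0, 12, 5, 16, 7, 11, 15, 10, 1, 6, 9, 3, 13, 14]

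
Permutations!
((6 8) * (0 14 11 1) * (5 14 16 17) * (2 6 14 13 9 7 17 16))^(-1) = ((0 2 6 8 14 11 1)(5 13 9 7 17))^(-1) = (0 1 11 14 8 6 2)(5 17 7 9 13)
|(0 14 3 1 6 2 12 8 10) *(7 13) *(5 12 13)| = |(0 14 3 1 6 2 13 7 5 12 8 10)| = 12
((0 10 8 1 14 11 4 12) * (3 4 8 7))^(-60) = ((0 10 7 3 4 12)(1 14 11 8))^(-60) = (14)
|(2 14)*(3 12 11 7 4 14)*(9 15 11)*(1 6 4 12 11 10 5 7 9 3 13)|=|(1 6 4 14 2 13)(3 11 9 15 10 5 7 12)|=24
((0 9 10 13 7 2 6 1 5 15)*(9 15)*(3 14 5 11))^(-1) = ((0 15)(1 11 3 14 5 9 10 13 7 2 6))^(-1) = (0 15)(1 6 2 7 13 10 9 5 14 3 11)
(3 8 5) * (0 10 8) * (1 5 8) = (0 10 1 5 3) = [10, 5, 2, 0, 4, 3, 6, 7, 8, 9, 1]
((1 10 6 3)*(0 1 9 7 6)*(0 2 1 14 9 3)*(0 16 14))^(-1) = (1 2 10)(6 7 9 14 16)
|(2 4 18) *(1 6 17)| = |(1 6 17)(2 4 18)| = 3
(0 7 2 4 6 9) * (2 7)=[2, 1, 4, 3, 6, 5, 9, 7, 8, 0]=(0 2 4 6 9)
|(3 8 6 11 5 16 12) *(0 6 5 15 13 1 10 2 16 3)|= 30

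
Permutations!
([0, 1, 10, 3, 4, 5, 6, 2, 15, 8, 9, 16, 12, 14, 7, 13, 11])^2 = [0, 1, 9, 3, 4, 5, 6, 10, 13, 15, 8, 11, 12, 7, 2, 14, 16]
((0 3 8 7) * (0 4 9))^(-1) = (0 9 4 7 8 3)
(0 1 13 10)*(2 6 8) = (0 1 13 10)(2 6 8) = [1, 13, 6, 3, 4, 5, 8, 7, 2, 9, 0, 11, 12, 10]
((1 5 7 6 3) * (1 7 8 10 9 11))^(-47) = ((1 5 8 10 9 11)(3 7 6))^(-47) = (1 5 8 10 9 11)(3 7 6)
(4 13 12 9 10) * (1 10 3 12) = (1 10 4 13)(3 12 9) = [0, 10, 2, 12, 13, 5, 6, 7, 8, 3, 4, 11, 9, 1]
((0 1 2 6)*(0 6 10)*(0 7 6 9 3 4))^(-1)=(0 4 3 9 6 7 10 2 1)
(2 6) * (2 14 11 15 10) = (2 6 14 11 15 10) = [0, 1, 6, 3, 4, 5, 14, 7, 8, 9, 2, 15, 12, 13, 11, 10]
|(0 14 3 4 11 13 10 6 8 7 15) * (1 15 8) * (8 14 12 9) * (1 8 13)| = 14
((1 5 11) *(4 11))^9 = (1 5 4 11) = ((1 5 4 11))^9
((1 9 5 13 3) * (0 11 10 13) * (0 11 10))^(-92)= (0 1)(3 11)(5 13)(9 10)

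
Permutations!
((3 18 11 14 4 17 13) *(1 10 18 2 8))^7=(1 13 11 8 17 18 2 4 10 3 14)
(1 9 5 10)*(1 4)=[0, 9, 2, 3, 1, 10, 6, 7, 8, 5, 4]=(1 9 5 10 4)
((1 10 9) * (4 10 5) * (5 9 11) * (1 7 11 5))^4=(11)(4 10 5)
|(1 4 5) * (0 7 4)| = 5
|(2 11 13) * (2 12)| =|(2 11 13 12)| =4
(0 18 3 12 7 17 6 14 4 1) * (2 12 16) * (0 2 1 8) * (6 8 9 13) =(0 18 3 16 1 2 12 7 17 8)(4 9 13 6 14) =[18, 2, 12, 16, 9, 5, 14, 17, 0, 13, 10, 11, 7, 6, 4, 15, 1, 8, 3]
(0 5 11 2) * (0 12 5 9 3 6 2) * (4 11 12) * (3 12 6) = (0 9 12 5 6 2 4 11) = [9, 1, 4, 3, 11, 6, 2, 7, 8, 12, 10, 0, 5]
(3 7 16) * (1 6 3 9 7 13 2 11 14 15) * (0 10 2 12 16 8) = [10, 6, 11, 13, 4, 5, 3, 8, 0, 7, 2, 14, 16, 12, 15, 1, 9] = (0 10 2 11 14 15 1 6 3 13 12 16 9 7 8)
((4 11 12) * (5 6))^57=(12)(5 6)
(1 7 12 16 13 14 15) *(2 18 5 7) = [0, 2, 18, 3, 4, 7, 6, 12, 8, 9, 10, 11, 16, 14, 15, 1, 13, 17, 5] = (1 2 18 5 7 12 16 13 14 15)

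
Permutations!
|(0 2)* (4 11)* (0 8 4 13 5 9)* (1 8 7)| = |(0 2 7 1 8 4 11 13 5 9)| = 10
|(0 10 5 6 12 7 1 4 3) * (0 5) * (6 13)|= 8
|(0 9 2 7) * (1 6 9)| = |(0 1 6 9 2 7)| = 6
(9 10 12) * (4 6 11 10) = (4 6 11 10 12 9) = [0, 1, 2, 3, 6, 5, 11, 7, 8, 4, 12, 10, 9]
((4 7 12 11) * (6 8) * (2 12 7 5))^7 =((2 12 11 4 5)(6 8))^7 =(2 11 5 12 4)(6 8)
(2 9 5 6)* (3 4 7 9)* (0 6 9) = (0 6 2 3 4 7)(5 9) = [6, 1, 3, 4, 7, 9, 2, 0, 8, 5]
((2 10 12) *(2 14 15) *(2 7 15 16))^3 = ((2 10 12 14 16)(7 15))^3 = (2 14 10 16 12)(7 15)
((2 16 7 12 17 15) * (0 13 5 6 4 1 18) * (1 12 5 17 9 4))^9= (0 1 5 16 15 13 18 6 7 2 17)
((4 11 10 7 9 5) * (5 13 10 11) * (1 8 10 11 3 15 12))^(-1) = (1 12 15 3 11 13 9 7 10 8)(4 5)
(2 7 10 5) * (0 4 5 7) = (0 4 5 2)(7 10) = [4, 1, 0, 3, 5, 2, 6, 10, 8, 9, 7]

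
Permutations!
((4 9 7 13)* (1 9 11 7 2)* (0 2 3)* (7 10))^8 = (0 9 2 3 1)(4 7 11 13 10)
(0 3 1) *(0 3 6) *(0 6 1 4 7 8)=(0 1 3 4 7 8)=[1, 3, 2, 4, 7, 5, 6, 8, 0]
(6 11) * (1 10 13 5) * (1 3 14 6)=[0, 10, 2, 14, 4, 3, 11, 7, 8, 9, 13, 1, 12, 5, 6]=(1 10 13 5 3 14 6 11)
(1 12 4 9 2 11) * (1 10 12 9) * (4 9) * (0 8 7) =[8, 4, 11, 3, 1, 5, 6, 0, 7, 2, 12, 10, 9] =(0 8 7)(1 4)(2 11 10 12 9)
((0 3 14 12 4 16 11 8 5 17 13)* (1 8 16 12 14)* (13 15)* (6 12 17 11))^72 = ((0 3 1 8 5 11 16 6 12 4 17 15 13))^72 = (0 6 3 12 1 4 8 17 5 15 11 13 16)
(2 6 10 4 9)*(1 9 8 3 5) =(1 9 2 6 10 4 8 3 5) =[0, 9, 6, 5, 8, 1, 10, 7, 3, 2, 4]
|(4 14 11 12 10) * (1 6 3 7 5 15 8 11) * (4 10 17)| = |(1 6 3 7 5 15 8 11 12 17 4 14)| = 12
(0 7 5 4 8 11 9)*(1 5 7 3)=[3, 5, 2, 1, 8, 4, 6, 7, 11, 0, 10, 9]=(0 3 1 5 4 8 11 9)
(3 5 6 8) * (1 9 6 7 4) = [0, 9, 2, 5, 1, 7, 8, 4, 3, 6] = (1 9 6 8 3 5 7 4)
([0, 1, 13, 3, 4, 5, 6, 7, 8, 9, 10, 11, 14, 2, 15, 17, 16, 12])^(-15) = (2 13)(12 14 15 17)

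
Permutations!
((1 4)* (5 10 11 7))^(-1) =((1 4)(5 10 11 7))^(-1) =(1 4)(5 7 11 10)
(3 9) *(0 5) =(0 5)(3 9) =[5, 1, 2, 9, 4, 0, 6, 7, 8, 3]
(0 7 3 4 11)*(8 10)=(0 7 3 4 11)(8 10)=[7, 1, 2, 4, 11, 5, 6, 3, 10, 9, 8, 0]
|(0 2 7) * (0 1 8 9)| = 6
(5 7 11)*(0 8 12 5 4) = (0 8 12 5 7 11 4) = [8, 1, 2, 3, 0, 7, 6, 11, 12, 9, 10, 4, 5]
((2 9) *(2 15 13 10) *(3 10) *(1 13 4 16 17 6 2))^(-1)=(1 10 3 13)(2 6 17 16 4 15 9)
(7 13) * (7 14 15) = (7 13 14 15) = [0, 1, 2, 3, 4, 5, 6, 13, 8, 9, 10, 11, 12, 14, 15, 7]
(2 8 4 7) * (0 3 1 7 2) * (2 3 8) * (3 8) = (0 3 1 7)(4 8) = [3, 7, 2, 1, 8, 5, 6, 0, 4]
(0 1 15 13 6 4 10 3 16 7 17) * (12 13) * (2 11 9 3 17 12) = [1, 15, 11, 16, 10, 5, 4, 12, 8, 3, 17, 9, 13, 6, 14, 2, 7, 0] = (0 1 15 2 11 9 3 16 7 12 13 6 4 10 17)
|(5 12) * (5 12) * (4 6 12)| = |(4 6 12)| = 3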